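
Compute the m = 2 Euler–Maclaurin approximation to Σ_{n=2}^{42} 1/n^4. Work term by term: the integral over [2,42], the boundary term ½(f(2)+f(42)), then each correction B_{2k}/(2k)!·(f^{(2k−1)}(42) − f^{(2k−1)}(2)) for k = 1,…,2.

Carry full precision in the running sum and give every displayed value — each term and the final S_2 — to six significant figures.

S_2 ≈ 0.0820269

The integral term ∫_2^42 1/x^4 dx = 0.0416622.
Boundary: ½(f(2) + f(42)) = ½(0.0625000 + 3.21368e-07) = 0.0312502.
Integral + boundary = 0.0729123.
k=1: B_{2}/(2)! × [f^{(1)}(42) − f^{(1)}(2)] = 1/12 × (-3.06065e-08 − (-0.125000)) = 0.0104167.
After k=1: 0.0833290.
k=2: B_{4}/(4)! × [f^{(3)}(42) − f^{(3)}(2)] = −1/720 × (-5.20519e-10 − (-0.937500)) = -0.00130208.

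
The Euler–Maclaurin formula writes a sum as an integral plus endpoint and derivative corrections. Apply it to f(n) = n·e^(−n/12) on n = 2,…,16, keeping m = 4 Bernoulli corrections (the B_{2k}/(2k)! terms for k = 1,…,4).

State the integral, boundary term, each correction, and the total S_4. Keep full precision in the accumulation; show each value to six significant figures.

S_4 ≈ 56.5295

The integral term ∫_2^16 x·e^(−x/12) dx = 53.6403.
Endpoint term: (f(2) + f(16))/2 = (1.69296 + 4.21755)/2 = 2.95526.
So far: 56.5956.
Correction k=1: B_{2}/2! · (f^{(1)}(16) − f^{(1)}(2)) = 1/12 · (-0.0878657 − 0.705401) = -0.0661056.
Running total after k=1: 56.5294.
Correction k=2: B_{4}/4! · (f^{(3)}(16) − f^{(3)}(2)) = −1/720 · (0.00305089 − 0.0166553) = 1.88950e-05.
Running total after k=2: 56.5295.
Correction k=3: B_{6}/6! · (f^{(5)}(16) − f^{(5)}(2)) = 1/30240 · (4.66109e-05 − 0.000197306) = -4.98329e-09.
Running total after k=3: 56.5295.
Correction k=4: B_{8}/8! · (f^{(7)}(16) − f^{(7)}(2)) = −1/1209600 · (5.00243e-07 − 1.93715e-06) = 1.18792e-12.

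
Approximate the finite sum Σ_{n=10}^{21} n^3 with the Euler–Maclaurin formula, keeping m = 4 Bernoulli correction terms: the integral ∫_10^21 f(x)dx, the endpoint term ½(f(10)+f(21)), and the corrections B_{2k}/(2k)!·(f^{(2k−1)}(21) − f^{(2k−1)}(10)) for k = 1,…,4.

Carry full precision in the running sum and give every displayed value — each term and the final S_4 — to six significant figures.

S_4 ≈ 51336.0

∫_10^21 x^3 dx evaluates to 46120.2.
Endpoint term: (f(10) + f(21))/2 = (1000.00 + 9261.00)/2 = 5130.50.
So far: 51250.8.
k=1: B_{2}/(2)! × [f^{(1)}(21) − f^{(1)}(10)] = 1/12 × (1323.00 − 300.000) = 85.2500.
After k=1: 51336.0.
k=2: B_{4}/(4)! × [f^{(3)}(21) − f^{(3)}(10)] = −1/720 × (6.00000 − 6.00000) = 0.00000.
After k=2: 51336.0.
k=3: B_{6}/(6)! × [f^{(5)}(21) − f^{(5)}(10)] = 1/30240 × (0.00000 − 0.00000) = 0.00000.
After k=3: 51336.0.
k=4: B_{8}/(8)! × [f^{(7)}(21) − f^{(7)}(10)] = −1/1209600 × (0.00000 − 0.00000) = 0.00000.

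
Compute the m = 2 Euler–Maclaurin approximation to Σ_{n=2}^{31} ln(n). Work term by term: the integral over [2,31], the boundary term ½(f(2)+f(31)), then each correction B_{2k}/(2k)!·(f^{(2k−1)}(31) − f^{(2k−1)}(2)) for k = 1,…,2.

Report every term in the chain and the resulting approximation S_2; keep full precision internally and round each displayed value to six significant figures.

The integral term ∫_2^31 ln(x) dx = 76.0673.
Boundary: ½(f(2) + f(31)) = ½(0.693147 + 3.43399) = 2.06357.
Integral + boundary = 78.1309.
k=1: B_{2}/(2)! × [f^{(1)}(31) − f^{(1)}(2)] = 1/12 × (0.0322581 − 0.500000) = -0.0389785.
After k=1: 78.0919.
k=2: B_{4}/(4)! × [f^{(3)}(31) − f^{(3)}(2)] = −1/720 × (6.71344e-05 − 0.250000) = 0.000347129.

S_2 ≈ 78.0922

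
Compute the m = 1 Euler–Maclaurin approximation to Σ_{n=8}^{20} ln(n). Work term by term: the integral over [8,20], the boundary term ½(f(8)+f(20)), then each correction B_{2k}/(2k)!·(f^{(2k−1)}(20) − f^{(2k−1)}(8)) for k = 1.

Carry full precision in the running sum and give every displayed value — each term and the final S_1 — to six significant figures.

Integral: ∫_8^20 ln(x) dx = 31.2791.
Endpoint term: (f(8) + f(20))/2 = (2.07944 + 2.99573)/2 = 2.53759.
Running total after boundary: 33.8167.
Order-1 term: 1/12 · (0.0500000 − 0.125000) = -0.00625000.

S_1 ≈ 33.8105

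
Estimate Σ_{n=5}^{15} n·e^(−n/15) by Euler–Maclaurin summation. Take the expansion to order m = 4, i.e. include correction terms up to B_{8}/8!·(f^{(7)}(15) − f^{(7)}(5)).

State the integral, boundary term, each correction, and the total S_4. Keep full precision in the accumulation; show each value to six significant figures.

S_4 ≈ 53.9243

∫_5^15 x·e^(−x/15) dx evaluates to 49.4136.
Endpoint term: (f(5) + f(15))/2 = (3.58266 + 5.51819)/2 = 4.55042.
Running total after boundary: 53.9641.
Correction k=1: B_{2}/2! · (f^{(1)}(15) − f^{(1)}(5)) = 1/12 · (0.00000 − 0.477688) = -0.0398073.
Running total after k=1: 53.9243.
Correction k=2: B_{4}/4! · (f^{(3)}(15) − f^{(3)}(5)) = −1/720 · (0.00327004 − 0.00849222) = 7.25303e-06.
Running total after k=2: 53.9243.
Correction k=3: B_{6}/6! · (f^{(5)}(15) − f^{(5)}(5)) = 1/30240 · (2.90670e-05 − 6.60506e-05) = -1.22300e-09.
Running total after k=3: 53.9243.
Correction k=4: B_{8}/8! · (f^{(7)}(15) − f^{(7)}(5)) = −1/1209600 · (1.93780e-07 − 4.19369e-07) = 1.86499e-13.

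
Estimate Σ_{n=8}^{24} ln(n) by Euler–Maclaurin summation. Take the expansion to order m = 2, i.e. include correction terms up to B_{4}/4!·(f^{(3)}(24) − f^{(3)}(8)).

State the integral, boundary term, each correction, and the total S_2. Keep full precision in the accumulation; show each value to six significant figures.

Integral: ∫_8^24 ln(x) dx = 43.6378.
Endpoint term: (f(8) + f(24))/2 = (2.07944 + 3.17805)/2 = 2.62875.
Integral + boundary = 46.2665.
Correction k=1: B_{2}/2! · (f^{(1)}(24) − f^{(1)}(8)) = 1/12 · (0.0416667 − 0.125000) = -0.00694444.
Partial sum through k=1: 46.2596.
Correction k=2: B_{4}/4! · (f^{(3)}(24) − f^{(3)}(8)) = −1/720 · (0.000144676 − 0.00390625) = 5.22441e-06.

S_2 ≈ 46.2596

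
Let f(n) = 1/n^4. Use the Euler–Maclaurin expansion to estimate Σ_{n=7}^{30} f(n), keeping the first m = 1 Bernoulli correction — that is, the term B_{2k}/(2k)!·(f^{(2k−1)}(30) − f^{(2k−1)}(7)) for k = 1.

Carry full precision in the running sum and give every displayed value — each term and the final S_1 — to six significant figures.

∫_7^30 1/x^4 dx evaluates to 0.000959472.
½[f(7) + f(30)] = ½[0.000416493 + 1.23457e-06] = 0.000208864.
So far: 0.00116834.
Order-1 term: 1/12 · (-1.64609e-07 − (-0.000237996)) = 1.98193e-05.

S_1 ≈ 0.00118815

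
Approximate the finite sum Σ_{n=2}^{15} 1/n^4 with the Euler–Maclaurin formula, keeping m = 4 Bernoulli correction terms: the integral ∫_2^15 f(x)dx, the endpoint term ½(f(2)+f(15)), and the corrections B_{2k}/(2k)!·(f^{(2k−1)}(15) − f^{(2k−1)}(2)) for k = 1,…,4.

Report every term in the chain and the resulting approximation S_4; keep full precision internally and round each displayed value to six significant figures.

S_4 ≈ 0.0821318

The integral term ∫_2^15 1/x^4 dx = 0.0415679.
Endpoint term: (f(2) + f(15))/2 = (0.0625000 + 1.97531e-05)/2 = 0.0312599.
So far: 0.0728278.
Correction k=1: B_{2}/2! · (f^{(1)}(15) − f^{(1)}(2)) = 1/12 · (-5.26749e-06 − (-0.125000)) = 0.0104162.
Running total after k=1: 0.0832440.
Correction k=2: B_{4}/4! · (f^{(3)}(15) − f^{(3)}(2)) = −1/720 · (-7.02332e-07 − (-0.937500)) = -0.00130208.
Running total after k=2: 0.0819419.
Correction k=3: B_{6}/6! · (f^{(5)}(15) − f^{(5)}(2)) = 1/30240 · (-1.74803e-07 − (-13.1250)) = 0.000434028.
Running total after k=3: 0.0823760.
Correction k=4: B_{8}/8! · (f^{(7)}(15) − f^{(7)}(2)) = −1/1209600 · (-6.99210e-08 − (-295.312)) = -0.000244141.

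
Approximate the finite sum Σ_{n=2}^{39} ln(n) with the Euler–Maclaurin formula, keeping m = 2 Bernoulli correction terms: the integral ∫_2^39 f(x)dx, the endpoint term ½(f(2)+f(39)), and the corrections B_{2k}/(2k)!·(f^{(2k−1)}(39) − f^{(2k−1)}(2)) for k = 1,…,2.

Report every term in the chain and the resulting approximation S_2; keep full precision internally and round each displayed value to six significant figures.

S_2 ≈ 106.632

Integral: ∫_2^39 ln(x) dx = 104.493.
Endpoint term: (f(2) + f(39))/2 = (0.693147 + 3.66356)/2 = 2.17835.
Integral + boundary = 106.671.
k=1: B_{2}/(2)! × [f^{(1)}(39) − f^{(1)}(2)] = 1/12 × (0.0256410 − 0.500000) = -0.0395299.
Partial sum through k=1: 106.631.
k=2: B_{4}/(4)! × [f^{(3)}(39) − f^{(3)}(2)] = −1/720 × (3.37160e-05 − 0.250000) = 0.000347175.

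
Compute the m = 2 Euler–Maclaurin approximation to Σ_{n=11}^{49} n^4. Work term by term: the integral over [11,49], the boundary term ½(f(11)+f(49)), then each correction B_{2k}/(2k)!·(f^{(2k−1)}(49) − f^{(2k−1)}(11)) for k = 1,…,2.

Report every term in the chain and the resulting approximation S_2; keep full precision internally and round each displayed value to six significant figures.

Integral: ∫_11^49 x^4 dx = 5.64628e+07.
Boundary: ½(f(11) + f(49)) = ½(14641.0 + 5.76480e+06) = 2.88972e+06.
Integral + boundary = 5.93526e+07.
Order-1 term: 1/12 · (470596 − 5324.00) = 38772.7.
After k=1: 5.93913e+07.
Order-2 term: −1/720 · (1176.00 − 264.000) = -1.26667.

S_2 ≈ 5.93913e+07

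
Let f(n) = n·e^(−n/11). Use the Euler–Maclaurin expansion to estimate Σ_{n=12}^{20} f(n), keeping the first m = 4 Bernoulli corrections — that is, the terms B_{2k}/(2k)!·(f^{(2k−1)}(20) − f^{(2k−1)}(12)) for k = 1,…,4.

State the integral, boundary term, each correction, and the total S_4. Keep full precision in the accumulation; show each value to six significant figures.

S_4 ≈ 33.2643

Integral: ∫_12^20 x·e^(−x/11) dx = 29.6341.
Boundary: ½(f(12) + f(20)) = ½(4.03093 + 3.24641) = 3.63867.
Integral + boundary = 33.2728.
Order-1 term: 1/12 · (-0.132808 − (-0.0305374)) = -0.00852253.
Running total after k=1: 33.2643.
Order-2 term: −1/720 · (0.00158540 − 0.00529987) = 5.15899e-06.
Running total after k=2: 33.2643.
Order-3 term: 1/30240 · (3.52759e-05 − 8.96869e-05) = -1.79931e-09.
Running total after k=3: 33.2643.
Order-4 term: −1/1209600 · (4.74788e-07 − 1.12044e-06) = 5.33773e-13.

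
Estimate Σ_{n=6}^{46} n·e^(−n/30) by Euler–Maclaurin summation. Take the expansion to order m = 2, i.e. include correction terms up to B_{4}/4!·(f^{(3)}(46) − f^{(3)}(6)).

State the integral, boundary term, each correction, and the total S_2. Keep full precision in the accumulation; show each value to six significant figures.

∫_6^46 x·e^(−x/30) dx evaluates to 392.171.
½[f(6) + f(46)] = ½[4.91238 + 9.92749] = 7.41994.
So far: 399.591.
Order-1 term: 1/12 · (-0.115101 − 0.654985) = -0.0641738.
Running total after k=1: 399.527.
Order-2 term: −1/720 · (0.000351699 − 0.00254716) = 3.04926e-06.

S_2 ≈ 399.527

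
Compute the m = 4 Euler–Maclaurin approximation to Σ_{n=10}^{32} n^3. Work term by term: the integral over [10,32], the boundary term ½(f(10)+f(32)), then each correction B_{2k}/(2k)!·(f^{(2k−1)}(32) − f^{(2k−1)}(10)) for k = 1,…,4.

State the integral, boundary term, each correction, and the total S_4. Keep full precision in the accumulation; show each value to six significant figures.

S_4 ≈ 276759

∫_10^32 x^3 dx evaluates to 259644.
Boundary: ½(f(10) + f(32)) = ½(1000.00 + 32768.0) = 16884.0.
So far: 276528.
Correction k=1: B_{2}/2! · (f^{(1)}(32) − f^{(1)}(10)) = 1/12 · (3072.00 − 300.000) = 231.000.
Partial sum through k=1: 276759.
Correction k=2: B_{4}/4! · (f^{(3)}(32) − f^{(3)}(10)) = −1/720 · (6.00000 − 6.00000) = 0.00000.
Partial sum through k=2: 276759.
Correction k=3: B_{6}/6! · (f^{(5)}(32) − f^{(5)}(10)) = 1/30240 · (0.00000 − 0.00000) = 0.00000.
Partial sum through k=3: 276759.
Correction k=4: B_{8}/8! · (f^{(7)}(32) − f^{(7)}(10)) = −1/1209600 · (0.00000 − 0.00000) = 0.00000.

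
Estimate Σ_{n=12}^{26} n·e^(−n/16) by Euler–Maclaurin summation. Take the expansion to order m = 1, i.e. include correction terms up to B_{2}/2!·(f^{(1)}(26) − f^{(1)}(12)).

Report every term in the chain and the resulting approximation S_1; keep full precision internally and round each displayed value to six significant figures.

S_1 ≈ 84.6695

Integral: ∫_12^26 x·e^(−x/16) dx = 79.2956.
Boundary: ½(f(12) + f(26)) = ½(5.66840 + 5.11970) = 5.39405.
Running total after boundary: 84.6896.
Correction k=1: B_{2}/2! · (f^{(1)}(26) − f^{(1)}(12)) = 1/12 · (-0.123070 − 0.118092) = -0.0200968.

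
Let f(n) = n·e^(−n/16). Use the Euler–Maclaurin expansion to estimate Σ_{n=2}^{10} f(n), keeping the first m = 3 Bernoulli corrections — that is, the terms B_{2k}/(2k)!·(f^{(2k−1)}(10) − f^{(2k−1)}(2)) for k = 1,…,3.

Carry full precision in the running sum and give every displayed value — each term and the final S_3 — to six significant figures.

∫_2^10 x·e^(−x/16) dx evaluates to 31.4904.
½[f(2) + f(10)] = ½[1.76499 + 5.35261] = 3.55880.
Running total after boundary: 35.0492.
Correction k=1: B_{2}/2! · (f^{(1)}(10) − f^{(1)}(2)) = 1/12 · (0.200723 − 0.772185) = -0.0476218.
Running total after k=1: 35.0015.
Correction k=2: B_{4}/4! · (f^{(3)}(10) − f^{(3)}(2)) = −1/720 · (0.00496580 − 0.00991085) = 6.86812e-06.
Running total after k=2: 35.0015.
Correction k=3: B_{6}/6! · (f^{(5)}(10) − f^{(5)}(2)) = 1/30240 · (3.57326e-05 − 6.56459e-05) = -9.89199e-10.

S_3 ≈ 35.0015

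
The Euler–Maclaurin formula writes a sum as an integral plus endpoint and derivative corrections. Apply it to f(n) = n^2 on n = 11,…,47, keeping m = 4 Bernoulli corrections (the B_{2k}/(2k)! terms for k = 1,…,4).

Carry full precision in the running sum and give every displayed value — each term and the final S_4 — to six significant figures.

The integral term ∫_11^47 x^2 dx = 34164.0.
Boundary: ½(f(11) + f(47)) = ½(121.000 + 2209.00) = 1165.00.
Running total after boundary: 35329.0.
k=1: B_{2}/(2)! × [f^{(1)}(47) − f^{(1)}(11)] = 1/12 × (94.0000 − 22.0000) = 6.00000.
Partial sum through k=1: 35335.0.
k=2: B_{4}/(4)! × [f^{(3)}(47) − f^{(3)}(11)] = −1/720 × (0.00000 − 0.00000) = 0.00000.
Partial sum through k=2: 35335.0.
k=3: B_{6}/(6)! × [f^{(5)}(47) − f^{(5)}(11)] = 1/30240 × (0.00000 − 0.00000) = 0.00000.
Partial sum through k=3: 35335.0.
k=4: B_{8}/(8)! × [f^{(7)}(47) − f^{(7)}(11)] = −1/1209600 × (0.00000 − 0.00000) = 0.00000.

S_4 ≈ 35335.0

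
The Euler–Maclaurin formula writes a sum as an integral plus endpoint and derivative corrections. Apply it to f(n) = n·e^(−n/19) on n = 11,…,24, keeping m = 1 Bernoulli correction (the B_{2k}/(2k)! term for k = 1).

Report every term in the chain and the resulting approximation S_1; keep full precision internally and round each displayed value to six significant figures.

∫_11^24 x·e^(−x/19) dx evaluates to 88.4635.
Endpoint term: (f(11) + f(24))/2 = (6.16537 + 6.78623)/2 = 6.47580.
So far: 94.9393.
Order-1 term: 1/12 · (-0.0744104 − 0.235995) = -0.0258671.

S_1 ≈ 94.9135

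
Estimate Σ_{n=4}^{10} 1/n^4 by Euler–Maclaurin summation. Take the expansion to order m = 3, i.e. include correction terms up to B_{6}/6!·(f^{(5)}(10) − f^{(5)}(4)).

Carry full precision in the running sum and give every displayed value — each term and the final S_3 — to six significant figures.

The integral term ∫_4^10 1/x^4 dx = 0.00487500.
Boundary: ½(f(4) + f(10)) = ½(0.00390625 + 0.000100000) = 0.00200313.
So far: 0.00687813.
k=1: B_{2}/(2)! × [f^{(1)}(10) − f^{(1)}(4)] = 1/12 × (-4.00000e-05 − (-0.00390625)) = 0.000322187.
After k=1: 0.00720031.
k=2: B_{4}/(4)! × [f^{(3)}(10) − f^{(3)}(4)] = −1/720 × (-1.20000e-05 − (-0.00732422)) = -1.01559e-05.
After k=2: 0.00719016.
k=3: B_{6}/(6)! × [f^{(5)}(10) − f^{(5)}(4)] = 1/30240 × (-6.72000e-06 − (-0.0256348)) = 8.47488e-07.

S_3 ≈ 0.00719100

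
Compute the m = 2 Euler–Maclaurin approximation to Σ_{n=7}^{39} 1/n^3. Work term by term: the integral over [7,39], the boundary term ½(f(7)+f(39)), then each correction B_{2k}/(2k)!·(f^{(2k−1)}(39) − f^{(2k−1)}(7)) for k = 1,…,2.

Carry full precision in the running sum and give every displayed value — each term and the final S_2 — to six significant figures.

S_2 ≈ 0.0114448

∫_7^39 1/x^3 dx evaluates to 0.00987535.
½[f(7) + f(39)] = ½[0.00291545 + 1.68580e-05] = 0.00146615.
So far: 0.0113415.
Order-1 term: 1/12 · (-1.29677e-06 − (-0.00124948)) = 0.000104015.
Partial sum through k=1: 0.0114455.
Order-2 term: −1/720 · (-1.70515e-08 − (-0.000509992)) = -7.08298e-07.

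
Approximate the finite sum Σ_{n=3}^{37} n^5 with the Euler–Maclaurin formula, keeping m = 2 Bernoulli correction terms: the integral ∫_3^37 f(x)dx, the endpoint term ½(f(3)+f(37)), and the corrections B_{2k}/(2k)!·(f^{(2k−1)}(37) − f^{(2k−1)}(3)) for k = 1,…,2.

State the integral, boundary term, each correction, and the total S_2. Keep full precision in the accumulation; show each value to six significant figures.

S_2 ≈ 4.63074e+08

The integral term ∫_3^37 x^5 dx = 4.27621e+08.
Endpoint term: (f(3) + f(37))/2 = (243.000 + 6.93440e+07)/2 = 3.46721e+07.
So far: 4.62293e+08.
k=1: B_{2}/(2)! × [f^{(1)}(37) − f^{(1)}(3)] = 1/12 × (9.37080e+06 − 405.000) = 780867.
After k=1: 4.63074e+08.
k=2: B_{4}/(4)! × [f^{(3)}(37) − f^{(3)}(3)] = −1/720 × (82140.0 − 540.000) = -113.333.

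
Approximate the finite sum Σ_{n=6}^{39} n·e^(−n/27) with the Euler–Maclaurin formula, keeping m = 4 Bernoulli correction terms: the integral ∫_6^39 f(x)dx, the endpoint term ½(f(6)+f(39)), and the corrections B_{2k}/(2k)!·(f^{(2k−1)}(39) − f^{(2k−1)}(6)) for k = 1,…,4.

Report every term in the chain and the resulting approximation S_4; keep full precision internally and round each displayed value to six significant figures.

∫_6^39 x·e^(−x/27) dx evaluates to 293.124.
Endpoint term: (f(6) + f(39))/2 = (4.80442 + 9.19921)/2 = 7.00182.
Integral + boundary = 300.126.
Correction k=1: B_{2}/2! · (f^{(1)}(39) − f^{(1)}(6)) = 1/12 · (-0.104834 − 0.622796) = -0.0606358.
Partial sum through k=1: 300.065.
Correction k=2: B_{4}/4! · (f^{(3)}(39) − f^{(3)}(6)) = −1/720 · (0.000503319 − 0.00305113) = 3.53862e-06.
Partial sum through k=2: 300.065.
Correction k=3: B_{6}/6! · (f^{(5)}(39) − f^{(5)}(6)) = 1/30240 · (1.57811e-06 − 7.19881e-06) = -1.85870e-10.
Partial sum through k=3: 300.065.
Correction k=4: B_{8}/8! · (f^{(7)}(39) − f^{(7)}(6)) = −1/1209600 · (3.38244e-09 − 1.40086e-08) = 8.78485e-15.

S_4 ≈ 300.065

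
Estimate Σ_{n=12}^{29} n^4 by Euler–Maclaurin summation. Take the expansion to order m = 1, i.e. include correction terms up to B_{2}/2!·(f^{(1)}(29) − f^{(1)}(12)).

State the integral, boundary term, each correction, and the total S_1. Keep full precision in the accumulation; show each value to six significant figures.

The integral term ∫_12^29 x^4 dx = 4.05246e+06.
Boundary: ½(f(12) + f(29)) = ½(20736.0 + 707281) = 364008.
Running total after boundary: 4.41647e+06.
k=1: B_{2}/(2)! × [f^{(1)}(29) − f^{(1)}(12)] = 1/12 × (97556.0 − 6912.00) = 7553.67.

S_1 ≈ 4.42403e+06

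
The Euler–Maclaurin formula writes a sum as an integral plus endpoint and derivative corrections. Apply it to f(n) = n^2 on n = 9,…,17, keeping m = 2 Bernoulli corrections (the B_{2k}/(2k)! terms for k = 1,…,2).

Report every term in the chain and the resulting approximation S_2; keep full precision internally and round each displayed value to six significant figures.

Integral: ∫_9^17 x^2 dx = 1394.67.
Endpoint term: (f(9) + f(17))/2 = (81.0000 + 289.000)/2 = 185.000.
Integral + boundary = 1579.67.
k=1: B_{2}/(2)! × [f^{(1)}(17) − f^{(1)}(9)] = 1/12 × (34.0000 − 18.0000) = 1.33333.
Running total after k=1: 1581.00.
k=2: B_{4}/(4)! × [f^{(3)}(17) − f^{(3)}(9)] = −1/720 × (0.00000 − 0.00000) = 0.00000.

S_2 ≈ 1581.00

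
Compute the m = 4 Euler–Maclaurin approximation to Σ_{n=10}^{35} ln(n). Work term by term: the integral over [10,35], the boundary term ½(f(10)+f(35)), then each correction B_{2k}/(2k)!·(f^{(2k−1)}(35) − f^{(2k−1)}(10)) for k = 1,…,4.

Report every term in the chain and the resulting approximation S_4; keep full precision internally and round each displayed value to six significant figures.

The integral term ∫_10^35 ln(x) dx = 76.4113.
Endpoint term: (f(10) + f(35))/2 = (2.30259 + 3.55535)/2 = 2.92897.
Integral + boundary = 79.3403.
k=1: B_{2}/(2)! × [f^{(1)}(35) − f^{(1)}(10)] = 1/12 × (0.0285714 − 0.100000) = -0.00595238.
Partial sum through k=1: 79.3343.
k=2: B_{4}/(4)! × [f^{(3)}(35) − f^{(3)}(10)] = −1/720 × (4.66472e-05 − 0.00200000) = 2.71299e-06.
Partial sum through k=2: 79.3343.
k=3: B_{6}/(6)! × [f^{(5)}(35) − f^{(5)}(10)] = 1/30240 × (4.56952e-07 − 0.000240000) = -7.92140e-09.
Partial sum through k=3: 79.3343.
k=4: B_{8}/(8)! × [f^{(7)}(35) − f^{(7)}(10)] = −1/1209600 × (1.11907e-08 − 7.20000e-05) = 5.95146e-11.

S_4 ≈ 79.3343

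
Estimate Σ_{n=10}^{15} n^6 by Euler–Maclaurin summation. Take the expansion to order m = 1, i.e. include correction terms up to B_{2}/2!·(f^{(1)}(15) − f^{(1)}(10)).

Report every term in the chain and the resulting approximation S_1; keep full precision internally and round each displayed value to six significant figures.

S_1 ≈ 2.95049e+07

Integral: ∫_10^15 x^6 dx = 2.29799e+07.
Boundary: ½(f(10) + f(15)) = ½(1.00000e+06 + 1.13906e+07) = 6.19531e+06.
So far: 2.91752e+07.
k=1: B_{2}/(2)! × [f^{(1)}(15) − f^{(1)}(10)] = 1/12 × (4.55625e+06 − 600000) = 329688.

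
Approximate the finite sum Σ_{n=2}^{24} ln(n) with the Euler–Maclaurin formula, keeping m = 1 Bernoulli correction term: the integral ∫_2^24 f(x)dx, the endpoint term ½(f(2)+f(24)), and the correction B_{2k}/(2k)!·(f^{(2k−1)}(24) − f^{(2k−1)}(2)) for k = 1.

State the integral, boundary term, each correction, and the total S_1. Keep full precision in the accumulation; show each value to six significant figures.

The integral term ∫_2^24 ln(x) dx = 52.8870.
Boundary: ½(f(2) + f(24)) = ½(0.693147 + 3.17805) = 1.93560.
Integral + boundary = 54.8226.
Correction k=1: B_{2}/2! · (f^{(1)}(24) − f^{(1)}(2)) = 1/12 · (0.0416667 − 0.500000) = -0.0381944.

S_1 ≈ 54.7844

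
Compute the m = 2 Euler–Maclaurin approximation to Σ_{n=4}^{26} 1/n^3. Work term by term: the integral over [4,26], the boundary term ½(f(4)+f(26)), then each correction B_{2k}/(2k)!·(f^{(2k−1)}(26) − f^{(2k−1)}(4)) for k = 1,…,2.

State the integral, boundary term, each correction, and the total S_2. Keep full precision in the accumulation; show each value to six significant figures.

S_2 ≈ 0.0393070

Integral: ∫_4^26 1/x^3 dx = 0.0305104.
Endpoint term: (f(4) + f(26))/2 = (0.0156250 + 5.68958e-05)/2 = 0.00784095.
Integral + boundary = 0.0383513.
Order-1 term: 1/12 · (-6.56490e-06 − (-0.0117188)) = 0.000976015.
Partial sum through k=1: 0.0393273.
Order-2 term: −1/720 · (-1.94228e-07 − (-0.0146484)) = -2.03448e-05.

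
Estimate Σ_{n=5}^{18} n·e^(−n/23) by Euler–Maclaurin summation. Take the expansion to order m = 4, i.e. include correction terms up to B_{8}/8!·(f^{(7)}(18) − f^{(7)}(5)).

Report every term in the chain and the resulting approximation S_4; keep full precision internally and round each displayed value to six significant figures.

S_4 ≈ 93.1037

The integral term ∫_5^18 x·e^(−x/23) dx = 87.0214.
Endpoint term: (f(5) + f(18))/2 = (4.02308 + 8.22981)/2 = 6.12644.
Running total after boundary: 93.1479.
Order-1 term: 1/12 · (0.0993939 − 0.629699) = -0.0441921.
Partial sum through k=1: 93.1037.
Order-2 term: −1/720 · (0.00191648 − 0.00423238) = 3.21653e-06.
Partial sum through k=2: 93.1037.
Order-3 term: 1/30240 · (6.89049e-06 − 1.37512e-05) = -2.26877e-10.
Partial sum through k=3: 93.1037.
Order-4 term: −1/1209600 · (1.92025e-08 − 3.68653e-08) = 1.46022e-14.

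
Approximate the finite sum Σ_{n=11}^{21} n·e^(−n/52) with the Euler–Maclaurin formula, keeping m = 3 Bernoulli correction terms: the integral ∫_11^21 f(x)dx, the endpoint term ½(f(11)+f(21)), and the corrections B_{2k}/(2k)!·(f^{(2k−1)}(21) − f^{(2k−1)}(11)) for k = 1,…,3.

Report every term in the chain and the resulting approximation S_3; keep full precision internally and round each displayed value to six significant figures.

S_3 ≈ 128.067

∫_11^21 x·e^(−x/52) dx evaluates to 116.625.
Endpoint term: (f(11) + f(21))/2 = (8.90272 + 14.0227)/2 = 11.4627.
Running total after boundary: 128.087.
Correction k=1: B_{2}/2! · (f^{(1)}(21) − f^{(1)}(11)) = 1/12 · (0.398080 − 0.638132) = -0.0200043.
Partial sum through k=1: 128.067.
Correction k=2: B_{4}/4! · (f^{(3)}(21) − f^{(3)}(11)) = −1/720 · (0.000641114 − 0.000834618) = 2.68756e-07.
Partial sum through k=2: 128.067.
Correction k=3: B_{6}/6! · (f^{(5)}(21) − f^{(5)}(11)) = 1/30240 · (4.19752e-07 − 5.30045e-07) = -3.64724e-12.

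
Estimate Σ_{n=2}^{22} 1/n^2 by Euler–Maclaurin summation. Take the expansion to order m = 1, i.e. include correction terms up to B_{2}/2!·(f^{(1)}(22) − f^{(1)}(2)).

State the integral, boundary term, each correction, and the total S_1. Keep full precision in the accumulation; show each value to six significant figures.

S_1 ≈ 0.601396

∫_2^22 1/x^2 dx evaluates to 0.454545.
Boundary: ½(f(2) + f(22)) = ½(0.250000 + 0.00206612) = 0.126033.
Integral + boundary = 0.580579.
k=1: B_{2}/(2)! × [f^{(1)}(22) − f^{(1)}(2)] = 1/12 × (-0.000187829 − (-0.250000)) = 0.0208177.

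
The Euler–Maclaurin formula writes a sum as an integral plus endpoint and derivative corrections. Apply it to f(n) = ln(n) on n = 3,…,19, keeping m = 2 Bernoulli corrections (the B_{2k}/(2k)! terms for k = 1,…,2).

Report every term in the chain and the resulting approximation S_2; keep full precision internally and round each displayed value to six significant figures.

S_2 ≈ 38.6467

The integral term ∫_3^19 ln(x) dx = 36.6485.
Boundary: ½(f(3) + f(19)) = ½(1.09861 + 2.94444) = 2.02153.
Running total after boundary: 38.6700.
k=1: B_{2}/(2)! × [f^{(1)}(19) − f^{(1)}(3)] = 1/12 × (0.0526316 − 0.333333) = -0.0233918.
Partial sum through k=1: 38.6466.
k=2: B_{4}/(4)! × [f^{(3)}(19) − f^{(3)}(3)] = −1/720 × (0.000291588 − 0.0740741) = 0.000102476.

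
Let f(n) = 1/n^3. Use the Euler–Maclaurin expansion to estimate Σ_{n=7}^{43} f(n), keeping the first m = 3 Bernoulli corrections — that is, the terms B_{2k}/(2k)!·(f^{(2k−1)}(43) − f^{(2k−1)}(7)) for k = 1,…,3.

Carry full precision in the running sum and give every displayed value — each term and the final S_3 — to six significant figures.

S_3 ≈ 0.0115010

The integral term ∫_7^43 1/x^3 dx = 0.00993367.
½[f(7) + f(43)] = ½[0.00291545 + 1.25775e-05] = 0.00146401.
Running total after boundary: 0.0113977.
Correction k=1: B_{2}/2! · (f^{(1)}(43) − f^{(1)}(7)) = 1/12 · (-8.77501e-07 − (-0.00124948)) = 0.000104050.
Running total after k=1: 0.0115017.
Correction k=2: B_{4}/4! · (f^{(3)}(43) − f^{(3)}(7)) = −1/720 · (-9.49162e-09 − (-0.000509992)) = -7.08308e-07.
Running total after k=2: 0.0115010.
Correction k=3: B_{6}/6! · (f^{(5)}(43) − f^{(5)}(7)) = 1/30240 · (-2.15602e-10 − (-0.000437136)) = 1.44555e-08.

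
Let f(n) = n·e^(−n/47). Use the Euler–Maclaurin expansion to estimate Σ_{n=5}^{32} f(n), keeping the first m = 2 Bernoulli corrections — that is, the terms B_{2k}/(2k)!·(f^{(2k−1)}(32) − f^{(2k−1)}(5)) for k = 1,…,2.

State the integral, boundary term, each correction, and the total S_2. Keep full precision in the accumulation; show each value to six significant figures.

S_2 ≈ 328.177

Integral: ∫_5^32 x·e^(−x/47) dx = 317.883.
½[f(5) + f(32)] = ½[4.49540 + 16.1980] = 10.3467.
So far: 328.230.
Correction k=1: B_{2}/2! · (f^{(1)}(32) − f^{(1)}(5)) = 1/12 · (0.161549 − 0.803433) = -0.0534904.
Partial sum through k=1: 328.177.
Correction k=2: B_{4}/4! · (f^{(3)}(32) − f^{(3)}(5)) = −1/720 · (0.000531426 − 0.00117772) = 8.97637e-07.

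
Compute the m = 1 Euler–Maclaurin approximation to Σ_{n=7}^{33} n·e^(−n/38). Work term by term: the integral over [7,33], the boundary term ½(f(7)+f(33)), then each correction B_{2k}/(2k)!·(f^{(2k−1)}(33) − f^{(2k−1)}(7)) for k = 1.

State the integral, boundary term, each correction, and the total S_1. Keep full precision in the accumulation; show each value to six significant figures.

∫_7^33 x·e^(−x/38) dx evaluates to 290.193.
Boundary: ½(f(7) + f(33)) = ½(5.82232 + 13.8472) = 9.83479.
Running total after boundary: 300.028.
Order-1 term: 1/12 · (0.0552123 − 0.678542) = -0.0519441.

S_1 ≈ 299.976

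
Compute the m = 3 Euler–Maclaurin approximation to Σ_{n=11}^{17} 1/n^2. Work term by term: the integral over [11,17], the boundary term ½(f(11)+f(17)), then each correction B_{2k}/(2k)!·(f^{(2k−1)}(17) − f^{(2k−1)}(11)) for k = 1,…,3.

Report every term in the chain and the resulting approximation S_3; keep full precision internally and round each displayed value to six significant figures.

S_3 ≈ 0.0380390

∫_11^17 1/x^2 dx evaluates to 0.0320856.
½[f(11) + f(17)] = ½[0.00826446 + 0.00346021] = 0.00586234.
Running total after boundary: 0.0379479.
k=1: B_{2}/(2)! × [f^{(1)}(17) − f^{(1)}(11)] = 1/12 × (-0.000407083 − (-0.00150263)) = 9.12955e-05.
After k=1: 0.0380392.
k=2: B_{4}/(4)! × [f^{(3)}(17) − f^{(3)}(11)] = −1/720 × (-1.69031e-05 − (-0.000149021)) = -1.83497e-07.
After k=2: 0.0380390.
k=3: B_{6}/(6)! × [f^{(5)}(17) − f^{(5)}(11)] = 1/30240 × (-1.75465e-06 − (-3.69474e-05)) = 1.16378e-09.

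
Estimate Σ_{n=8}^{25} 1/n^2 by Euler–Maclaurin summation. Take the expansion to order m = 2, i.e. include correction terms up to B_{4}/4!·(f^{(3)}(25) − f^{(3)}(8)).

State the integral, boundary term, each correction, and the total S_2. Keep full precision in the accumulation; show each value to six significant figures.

Integral: ∫_8^25 1/x^2 dx = 0.0850000.
Endpoint term: (f(8) + f(25))/2 = (0.0156250 + 0.00160000)/2 = 0.00861250.
So far: 0.0936125.
Correction k=1: B_{2}/2! · (f^{(1)}(25) − f^{(1)}(8)) = 1/12 · (-0.000128000 − (-0.00390625)) = 0.000314854.
After k=1: 0.0939274.
Correction k=2: B_{4}/4! · (f^{(3)}(25) − f^{(3)}(8)) = −1/720 · (-2.45760e-06 − (-0.000732422)) = -1.01384e-06.

S_2 ≈ 0.0939263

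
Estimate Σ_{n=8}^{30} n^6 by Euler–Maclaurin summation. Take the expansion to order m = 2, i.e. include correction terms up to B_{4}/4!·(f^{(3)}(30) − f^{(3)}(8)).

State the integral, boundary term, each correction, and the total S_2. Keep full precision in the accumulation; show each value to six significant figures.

Integral: ∫_8^30 x^6 dx = 3.12399e+09.
Boundary: ½(f(8) + f(30)) = ½(262144 + 7.29000e+08) = 3.64631e+08.
So far: 3.48862e+09.
Correction k=1: B_{2}/2! · (f^{(1)}(30) − f^{(1)}(8)) = 1/12 · (1.45800e+08 − 196608) = 1.21336e+07.
Partial sum through k=1: 3.50075e+09.
Correction k=2: B_{4}/4! · (f^{(3)}(30) − f^{(3)}(8)) = −1/720 · (3.24000e+06 − 61440.0) = -4414.67.

S_2 ≈ 3.50075e+09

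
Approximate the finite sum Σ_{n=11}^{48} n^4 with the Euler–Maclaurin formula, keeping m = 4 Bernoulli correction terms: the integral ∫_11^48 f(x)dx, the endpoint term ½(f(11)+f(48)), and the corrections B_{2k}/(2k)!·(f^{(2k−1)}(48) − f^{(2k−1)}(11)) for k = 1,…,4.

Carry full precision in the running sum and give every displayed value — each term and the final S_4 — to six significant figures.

Integral: ∫_11^48 x^4 dx = 5.09286e+07.
Boundary: ½(f(11) + f(48)) = ½(14641.0 + 5.30842e+06) = 2.66153e+06.
Running total after boundary: 5.35901e+07.
Correction k=1: B_{2}/2! · (f^{(1)}(48) − f^{(1)}(11)) = 1/12 · (442368 − 5324.00) = 36420.3.
Running total after k=1: 5.36265e+07.
Correction k=2: B_{4}/4! · (f^{(3)}(48) − f^{(3)}(11)) = −1/720 · (1152.00 − 264.000) = -1.23333.
Running total after k=2: 5.36265e+07.
Correction k=3: B_{6}/6! · (f^{(5)}(48) − f^{(5)}(11)) = 1/30240 · (0.00000 − 0.00000) = 0.00000.
Running total after k=3: 5.36265e+07.
Correction k=4: B_{8}/8! · (f^{(7)}(48) − f^{(7)}(11)) = −1/1209600 · (0.00000 − 0.00000) = 0.00000.

S_4 ≈ 5.36265e+07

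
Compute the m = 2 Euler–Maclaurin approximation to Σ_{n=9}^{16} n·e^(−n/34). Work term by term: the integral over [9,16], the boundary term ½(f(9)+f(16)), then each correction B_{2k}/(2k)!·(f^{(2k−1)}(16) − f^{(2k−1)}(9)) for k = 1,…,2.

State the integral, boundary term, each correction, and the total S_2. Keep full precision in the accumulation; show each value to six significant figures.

∫_9^16 x·e^(−x/34) dx evaluates to 60.1060.
Endpoint term: (f(9) + f(16))/2 = (6.90688 + 9.99416)/2 = 8.45052.
Integral + boundary = 68.5565.
Order-1 term: 1/12 · (0.330689 − 0.564288) = -0.0194666.
Partial sum through k=1: 68.5371.
Order-2 term: −1/720 · (0.00136675 − 0.00181587) = 6.23790e-07.

S_2 ≈ 68.5371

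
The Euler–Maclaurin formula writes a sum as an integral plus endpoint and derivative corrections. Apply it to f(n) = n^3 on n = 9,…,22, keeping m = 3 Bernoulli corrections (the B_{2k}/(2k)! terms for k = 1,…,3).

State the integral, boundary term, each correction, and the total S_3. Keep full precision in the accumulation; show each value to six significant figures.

∫_9^22 x^3 dx evaluates to 56923.8.
Endpoint term: (f(9) + f(22))/2 = (729.000 + 10648.0)/2 = 5688.50.
Integral + boundary = 62612.2.
k=1: B_{2}/(2)! × [f^{(1)}(22) − f^{(1)}(9)] = 1/12 × (1452.00 − 243.000) = 100.750.
Partial sum through k=1: 62713.0.
k=2: B_{4}/(4)! × [f^{(3)}(22) − f^{(3)}(9)] = −1/720 × (6.00000 − 6.00000) = 0.00000.
Partial sum through k=2: 62713.0.
k=3: B_{6}/(6)! × [f^{(5)}(22) − f^{(5)}(9)] = 1/30240 × (0.00000 − 0.00000) = 0.00000.

S_3 ≈ 62713.0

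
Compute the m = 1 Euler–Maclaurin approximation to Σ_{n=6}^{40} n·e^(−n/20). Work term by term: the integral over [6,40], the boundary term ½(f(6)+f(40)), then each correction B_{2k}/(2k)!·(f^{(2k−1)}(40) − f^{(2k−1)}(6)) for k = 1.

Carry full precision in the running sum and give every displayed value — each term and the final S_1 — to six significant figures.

Integral: ∫_6^40 x·e^(−x/20) dx = 222.823.
Endpoint term: (f(6) + f(40))/2 = (4.44491 + 5.41341)/2 = 4.92916.
So far: 227.752.
Correction k=1: B_{2}/2! · (f^{(1)}(40) − f^{(1)}(6)) = 1/12 · (-0.135335 − 0.518573) = -0.0544923.

S_1 ≈ 227.698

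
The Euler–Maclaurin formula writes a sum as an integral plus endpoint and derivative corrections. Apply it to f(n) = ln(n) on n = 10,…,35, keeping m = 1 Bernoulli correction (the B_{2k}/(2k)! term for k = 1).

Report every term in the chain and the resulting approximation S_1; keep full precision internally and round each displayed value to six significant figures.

S_1 ≈ 79.3343

The integral term ∫_10^35 ln(x) dx = 76.4113.
Boundary: ½(f(10) + f(35)) = ½(2.30259 + 3.55535) = 2.92897.
Running total after boundary: 79.3403.
Correction k=1: B_{2}/2! · (f^{(1)}(35) − f^{(1)}(10)) = 1/12 · (0.0285714 − 0.100000) = -0.00595238.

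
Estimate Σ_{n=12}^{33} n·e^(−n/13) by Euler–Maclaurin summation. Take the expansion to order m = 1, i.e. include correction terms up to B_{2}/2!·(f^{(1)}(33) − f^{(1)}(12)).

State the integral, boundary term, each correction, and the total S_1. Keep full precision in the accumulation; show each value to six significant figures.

S_1 ≈ 85.5605

∫_12^33 x·e^(−x/13) dx evaluates to 81.8861.
½[f(12) + f(33)] = ½[4.76754 + 2.60660] = 3.68707.
Running total after boundary: 85.5731.
Correction k=1: B_{2}/2! · (f^{(1)}(33) − f^{(1)}(12)) = 1/12 · (-0.121520 − 0.0305611) = -0.0126734.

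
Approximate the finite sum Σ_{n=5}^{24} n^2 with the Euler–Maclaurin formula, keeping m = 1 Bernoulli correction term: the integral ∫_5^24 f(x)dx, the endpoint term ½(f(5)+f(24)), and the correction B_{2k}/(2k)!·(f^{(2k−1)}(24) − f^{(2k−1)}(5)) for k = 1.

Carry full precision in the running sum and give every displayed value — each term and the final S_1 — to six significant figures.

Integral: ∫_5^24 x^2 dx = 4566.33.
½[f(5) + f(24)] = ½[25.0000 + 576.000] = 300.500.
Running total after boundary: 4866.83.
Order-1 term: 1/12 · (48.0000 − 10.0000) = 3.16667.

S_1 ≈ 4870.00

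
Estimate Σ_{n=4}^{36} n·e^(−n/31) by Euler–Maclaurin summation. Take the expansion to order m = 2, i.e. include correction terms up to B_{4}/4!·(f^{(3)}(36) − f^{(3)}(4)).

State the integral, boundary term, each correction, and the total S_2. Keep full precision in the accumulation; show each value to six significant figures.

∫_4^36 x·e^(−x/31) dx evaluates to 303.385.
Boundary: ½(f(4) + f(36)) = ½(3.51578 + 11.2709) = 7.39337.
So far: 310.778.
k=1: B_{2}/(2)! × [f^{(1)}(36) − f^{(1)}(4)] = 1/12 × (-0.0504971 − 0.765533) = -0.0680025.
After k=1: 310.710.
k=2: B_{4}/(4)! × [f^{(3)}(36) − f^{(3)}(4)] = −1/720 × (0.000599029 − 0.00262583) = 2.81500e-06.

S_2 ≈ 310.710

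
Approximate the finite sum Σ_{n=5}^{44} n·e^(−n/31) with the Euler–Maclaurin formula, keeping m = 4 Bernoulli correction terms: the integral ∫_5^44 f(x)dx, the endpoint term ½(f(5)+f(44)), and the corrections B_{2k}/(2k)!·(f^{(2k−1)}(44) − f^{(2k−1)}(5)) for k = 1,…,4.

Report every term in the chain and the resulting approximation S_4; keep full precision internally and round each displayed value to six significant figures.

∫_5^44 x·e^(−x/31) dx evaluates to 387.418.
Boundary: ½(f(5) + f(44)) = ½(4.25522 + 10.6423) = 7.44875.
So far: 394.867.
k=1: B_{2}/(2)! × [f^{(1)}(44) − f^{(1)}(5)] = 1/12 × (-0.101429 − 0.713780) = -0.0679341.
Partial sum through k=1: 394.799.
k=2: B_{4}/(4)! × [f^{(3)}(44) − f^{(3)}(5)] = −1/720 × (0.000397826 − 0.00251391) = 2.93901e-06.
Partial sum through k=2: 394.799.
k=3: B_{6}/(6)! × [f^{(5)}(44) − f^{(5)}(5)] = 1/30240 × (9.37770e-07 − 4.45898e-06) = -1.16442e-10.
Partial sum through k=3: 394.799.
k=4: B_{8}/(8)! × [f^{(7)}(44) − f^{(7)}(5)] = −1/1209600 × (1.52088e-09 − 6.55777e-09) = 4.16410e-15.

S_4 ≈ 394.799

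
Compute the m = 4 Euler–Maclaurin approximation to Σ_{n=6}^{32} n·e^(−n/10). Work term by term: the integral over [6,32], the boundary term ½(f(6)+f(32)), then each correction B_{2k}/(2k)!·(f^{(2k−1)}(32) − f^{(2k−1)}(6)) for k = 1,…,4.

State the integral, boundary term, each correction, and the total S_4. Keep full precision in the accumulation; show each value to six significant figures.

The integral term ∫_6^32 x·e^(−x/10) dx = 70.6897.
Boundary: ½(f(6) + f(32)) = ½(3.29287 + 1.30439) = 2.29863.
Running total after boundary: 72.9884.
Order-1 term: 1/12 · (-0.0896768 − 0.219525) = -0.0257668.
Running total after k=1: 72.9626.
Order-2 term: −1/720 · (-8.15244e-05 − 0.0131715) = 1.84069e-05.
Running total after k=2: 72.9626.
Order-3 term: 1/30240 · (7.33720e-06 − 0.000241477) = -7.74272e-09.
Running total after k=3: 72.9626.
Order-4 term: −1/1209600 · (1.54896e-07 − 3.51239e-06) = 2.77571e-12.

S_4 ≈ 72.9626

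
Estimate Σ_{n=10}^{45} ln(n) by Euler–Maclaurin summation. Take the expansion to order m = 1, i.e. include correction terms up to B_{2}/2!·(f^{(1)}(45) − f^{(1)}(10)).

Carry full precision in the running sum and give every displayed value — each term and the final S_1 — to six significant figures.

∫_10^45 ln(x) dx evaluates to 113.274.
Boundary: ½(f(10) + f(45)) = ½(2.30259 + 3.80666) = 3.05462.
Running total after boundary: 116.329.
Order-1 term: 1/12 · (0.0222222 − 0.100000) = -0.00648148.

S_1 ≈ 116.322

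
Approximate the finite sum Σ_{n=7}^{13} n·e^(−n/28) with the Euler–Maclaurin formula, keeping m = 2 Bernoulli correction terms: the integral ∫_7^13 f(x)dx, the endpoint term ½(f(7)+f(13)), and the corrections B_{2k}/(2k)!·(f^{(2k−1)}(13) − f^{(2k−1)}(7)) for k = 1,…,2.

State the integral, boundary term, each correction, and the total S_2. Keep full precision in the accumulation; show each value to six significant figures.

The integral term ∫_7^13 x·e^(−x/28) dx = 41.6104.
Endpoint term: (f(7) + f(13))/2 = (5.45161 + 8.17159)/2 = 6.81160.
So far: 48.4220.
Order-1 term: 1/12 · (0.336741 − 0.584101) = -0.0206133.
Partial sum through k=1: 48.4014.
Order-2 term: −1/720 · (0.00203305 − 0.00273176) = 9.70438e-07.

S_2 ≈ 48.4014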